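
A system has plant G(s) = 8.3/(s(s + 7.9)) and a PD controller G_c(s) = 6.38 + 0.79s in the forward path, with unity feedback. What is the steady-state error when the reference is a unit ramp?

The loop has one pole at the origin (type 1). Velocity error constant K_v = lim_{s→0} s·G_c(s)G(s) = 6.38·8.3/7.9 = 6.703.
Steady-state error to a unit ramp: e_ss = 1/K_v = 0.149.

0.149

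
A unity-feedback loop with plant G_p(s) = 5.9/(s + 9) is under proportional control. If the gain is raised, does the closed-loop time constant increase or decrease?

Closed-loop pole is at s = −(9+K_p·5.9); larger K_p moves it further left, so τ = 1/(9+K_p·5.9) decreases.

decrease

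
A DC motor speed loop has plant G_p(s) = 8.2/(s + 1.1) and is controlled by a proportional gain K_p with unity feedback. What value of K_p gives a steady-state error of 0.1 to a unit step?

K_p = 1.21

Steady-state error for a unit step on this type-0 loop is 1/(1 + K_p·G_p(0)).
G_p(0) = 7.455. Require 1/(1 + K_p·7.455) = 0.1, so 1 + 7.455·K_p = 10.
K_p = (10 − 1)/7.455 = 1.21.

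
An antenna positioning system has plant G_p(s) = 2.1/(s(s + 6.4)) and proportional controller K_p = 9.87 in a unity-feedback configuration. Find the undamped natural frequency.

1 + K_p·G_p(s) = 0 gives s² + 6.4s + 20.73 = 0.
Matching s² + 2ζω_n s + ω_n²: ω_n = √20.73 = 4.553 rad/s and 2ζω_n = 6.4, so ζ = 6.4/(2·4.553) = 0.703.

ω_n = 4.55 rad/s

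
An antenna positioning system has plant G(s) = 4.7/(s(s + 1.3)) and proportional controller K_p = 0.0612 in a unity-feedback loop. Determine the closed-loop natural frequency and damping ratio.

1 + K_p·G(s) = 0 gives s² + 1.3s + 0.2876 = 0.
So ω_n² = 0.2876 ⇒ ω_n = 0.5363 rad/s, and ζ = 1.3/(2ω_n) = 1.21.

ω_n = 0.536 rad/s, ζ = 1.21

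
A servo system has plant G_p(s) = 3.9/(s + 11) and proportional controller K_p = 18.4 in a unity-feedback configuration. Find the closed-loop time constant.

τ = 0.0121 s

Closed-loop transfer function: T(s) = K_p·G_p(s)/(1 + K_p·G_p(s)) = 71.76/(s + 11 + 71.76) = 71.76/(s + 82.76).
Time constant τ = 1/82.76 = 0.0121 s.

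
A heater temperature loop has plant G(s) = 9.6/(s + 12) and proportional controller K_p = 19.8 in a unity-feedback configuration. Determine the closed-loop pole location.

s = -202.1

Closed-loop transfer function: T(s) = K_p·G(s)/(1 + K_p·G(s)) = 190.1/(s + 12 + 190.1) = 190.1/(s + 202.1).
The closed-loop pole is at s = −202.1.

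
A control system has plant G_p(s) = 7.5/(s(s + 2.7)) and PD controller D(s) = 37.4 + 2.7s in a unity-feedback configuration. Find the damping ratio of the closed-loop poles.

Forward path: (37.4 + 2.7s)·7.5/(s(s+2.7)). The closed-loop characteristic equation is s² + (2.7 + 7.5·2.7)s + 7.5·37.4 = 0.
That is s² + 22.95s + 280.5 = 0, so ω_n = 16.75 rad/s and ζ = 22.95/(2·16.75) = 0.6852.

ζ = 0.685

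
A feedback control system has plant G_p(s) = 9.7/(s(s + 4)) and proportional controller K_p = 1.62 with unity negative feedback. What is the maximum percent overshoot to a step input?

15.9%

Closed-loop characteristic equation: s² + 4s + 15.71 = 0, so ω_n = 3.964 rad/s and ζ = 4/(2·3.964) = 0.5045.
%OS = 100·exp(−πζ/√(1−ζ²)) = 100·exp(−π·0.5045/√0.7454) = 15.9%.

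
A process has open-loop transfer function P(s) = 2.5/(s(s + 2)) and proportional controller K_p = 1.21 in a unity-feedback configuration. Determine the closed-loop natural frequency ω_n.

With unity feedback the closed-loop characteristic equation is s² + 2s + 1.21·2.5 = s² + 2s + 3.025 = 0.
Matching s² + 2ζω_n s + ω_n²: ω_n = √3.025 = 1.739 rad/s and 2ζω_n = 2, so ζ = 2/(2·1.739) = 0.575.

ω_n = 1.74 rad/s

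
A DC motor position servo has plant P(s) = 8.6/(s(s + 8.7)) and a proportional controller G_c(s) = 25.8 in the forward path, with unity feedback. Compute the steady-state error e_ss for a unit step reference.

The open loop G_c(s)P(s) has a pole at the origin (type 1), so the static position error constant is infinite and e_ss = 1/(1+∞) = 0.

0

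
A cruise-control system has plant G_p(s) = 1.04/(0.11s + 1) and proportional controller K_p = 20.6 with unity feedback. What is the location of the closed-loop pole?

Closed loop: T(s) = K_p·G_p/(1+K_p·G_p) = 21.42/(0.11s + 1 + 21.42), with pole at s = −(1 + 21.42)/0.11 = −203.9.

s = -203.9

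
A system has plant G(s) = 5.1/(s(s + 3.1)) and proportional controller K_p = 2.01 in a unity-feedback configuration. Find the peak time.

From 1 + K_pG(s) = 0: s² + 3.1s + 10.25 = 0 ⇒ ω_n = 3.202, ζ = 0.4841.
Damped frequency ω_d = ω_n√(1−ζ²) = 2.802 rad/s, so peak time T_p = π/ω_d = 1.12 s.

T_p = 1.12 s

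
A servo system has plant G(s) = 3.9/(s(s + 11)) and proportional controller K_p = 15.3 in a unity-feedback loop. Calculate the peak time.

The closed-loop denominator s² + 11s + 59.67 gives ω_n = √59.67 = 7.725 and ζ = 11/(2ω_n) = 0.712.
Damped frequency ω_d = ω_n√(1−ζ²) = 5.424 rad/s, so peak time T_p = π/ω_d = 0.579 s.

T_p = 0.579 s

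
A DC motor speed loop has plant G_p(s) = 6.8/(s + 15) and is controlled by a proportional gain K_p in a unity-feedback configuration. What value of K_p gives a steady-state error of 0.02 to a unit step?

K_p = 108

The loop is type 0, so e_ss(step) = 1/(1 + K_pos) with K_pos = K_p·G_p(0).
G_p(0) = 0.4533. Require 1/(1 + K_p·0.4533) = 0.02, so 1 + 0.4533·K_p = 50.
K_p = (50 − 1)/0.4533 = 108.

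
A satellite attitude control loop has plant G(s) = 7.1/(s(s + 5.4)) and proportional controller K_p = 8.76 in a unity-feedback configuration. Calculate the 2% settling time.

The closed-loop denominator s² + 5.4s + 62.2 gives ω_n = √62.2 = 7.886 and ζ = 5.4/(2ω_n) = 0.3424.
2% settling time T_s ≈ 4/(ζω_n) = 4/2.7 = 1.48 s.

T_s ≈ 1.48 s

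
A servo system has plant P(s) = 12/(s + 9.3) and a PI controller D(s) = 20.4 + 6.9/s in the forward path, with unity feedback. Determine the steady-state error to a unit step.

0

The open loop D(s)P(s) has a pole at the origin (type 1), so the static position error constant is infinite and e_ss = 1/(1+∞) = 0.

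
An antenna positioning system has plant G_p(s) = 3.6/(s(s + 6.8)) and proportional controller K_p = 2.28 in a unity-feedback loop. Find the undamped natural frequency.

With unity feedback the closed-loop characteristic equation is s² + 6.8s + 2.28·3.6 = s² + 6.8s + 8.208 = 0.
Matching s² + 2ζω_n s + ω_n²: ω_n = √8.208 = 2.865 rad/s and 2ζω_n = 6.8, so ζ = 6.8/(2·2.865) = 1.19.

ω_n = 2.86 rad/s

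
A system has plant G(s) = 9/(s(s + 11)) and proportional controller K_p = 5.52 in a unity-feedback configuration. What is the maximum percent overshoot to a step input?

The closed-loop denominator s² + 11s + 49.68 gives ω_n = √49.68 = 7.048 and ζ = 11/(2ω_n) = 0.7803.
%OS = 100·exp(−πζ/√(1−ζ²)) = 100·exp(−π·0.7803/√0.3911) = 1.98%.

1.98%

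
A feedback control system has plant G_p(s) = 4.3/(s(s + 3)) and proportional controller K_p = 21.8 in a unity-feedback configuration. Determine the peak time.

T_p = 0.328 s

From 1 + K_pG_p(s) = 0: s² + 3s + 93.74 = 0 ⇒ ω_n = 9.682, ζ = 0.1549.
Damped frequency ω_d = ω_n√(1−ζ²) = 9.565 rad/s, so peak time T_p = π/ω_d = 0.328 s.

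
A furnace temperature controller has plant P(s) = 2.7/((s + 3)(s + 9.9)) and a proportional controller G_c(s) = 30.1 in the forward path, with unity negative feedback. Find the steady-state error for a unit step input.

0.268

The loop is type 0. Static position error constant K_pos = G_c(0)·P(0) = 30.1·0.09091 = 2.736.
Steady-state error to a unit step: e_ss = 1/(1+K_pos) = 1/3.736 = 0.268.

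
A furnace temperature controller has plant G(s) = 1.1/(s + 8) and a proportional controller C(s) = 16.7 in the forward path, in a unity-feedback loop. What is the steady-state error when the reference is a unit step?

0.303

The loop is type 0. Static position error constant K_pos = C(0)·G(0) = 16.7·0.1375 = 2.296.
Steady-state error to a unit step: e_ss = 1/(1+K_pos) = 1/3.296 = 0.303.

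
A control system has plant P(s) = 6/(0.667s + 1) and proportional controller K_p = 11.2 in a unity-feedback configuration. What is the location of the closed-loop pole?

Closed loop: T(s) = K_p·P/(1+K_p·P) = 67.2/(0.667s + 1 + 67.2), with pole at s = −(1 + 67.2)/0.667 = −102.2.

s = -102.2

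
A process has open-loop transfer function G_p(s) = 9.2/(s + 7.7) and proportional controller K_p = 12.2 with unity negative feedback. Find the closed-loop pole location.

Closed-loop transfer function: T(s) = K_p·G_p(s)/(1 + K_p·G_p(s)) = 112.2/(s + 7.7 + 112.2) = 112.2/(s + 119.9).
The closed-loop pole is at s = −119.9.

s = -119.9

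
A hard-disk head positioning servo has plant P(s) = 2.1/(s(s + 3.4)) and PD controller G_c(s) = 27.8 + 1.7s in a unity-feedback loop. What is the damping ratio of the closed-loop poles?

ζ = 0.456

Forward path: (27.8 + 1.7s)·2.1/(s(s+3.4)). The closed-loop characteristic equation is s² + (3.4 + 2.1·1.7)s + 2.1·27.8 = 0.
That is s² + 6.97s + 58.38 = 0, so ω_n = 7.641 rad/s and ζ = 6.97/(2·7.641) = 0.4561.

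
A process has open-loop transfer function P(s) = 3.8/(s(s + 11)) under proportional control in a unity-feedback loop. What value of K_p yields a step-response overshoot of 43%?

K_p = 118

From %OS = 100·exp(−πζ/√(1−ζ²)) = 43%, ζ = −ln(0.43)/√(π²+ln²(0.43)) = 0.2594.
Characteristic equation s² + 11s + 3.8K_p = 0 gives ζ = 11/(2√(3.8K_p)).
Setting ζ = 0.2594: √(3.8K_p) = 11/(2·0.2594) = 21.2, so K_p = 449.4/3.8 = 118.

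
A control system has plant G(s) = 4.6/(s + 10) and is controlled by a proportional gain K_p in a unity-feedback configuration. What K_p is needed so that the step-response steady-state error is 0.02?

K_p = 107

For a type-0 loop with proportional control, e_ss = 1/(1 + K_p·G(0)).
G(0) = 0.46. Require 1/(1 + K_p·0.46) = 0.02, so 1 + 0.46·K_p = 50.
K_p = (50 − 1)/0.46 = 107.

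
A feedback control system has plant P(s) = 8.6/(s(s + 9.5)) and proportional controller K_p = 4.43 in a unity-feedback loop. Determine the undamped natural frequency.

The closed-loop denominator is s(s+9.5) + 4.43·8.6 = s² + 9.5s + 38.1.
So ω_n² = 38.1 ⇒ ω_n = 6.172 rad/s, and ζ = 9.5/(2ω_n) = 0.77.

ω_n = 6.17 rad/s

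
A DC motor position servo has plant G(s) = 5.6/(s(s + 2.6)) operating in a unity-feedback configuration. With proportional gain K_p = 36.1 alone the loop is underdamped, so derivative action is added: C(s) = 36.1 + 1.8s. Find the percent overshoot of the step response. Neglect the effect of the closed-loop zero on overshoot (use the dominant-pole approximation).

20.9%

Forward path: (36.1 + 1.8s)·5.6/(s(s+2.6)). The closed-loop characteristic equation is s² + (2.6 + 5.6·1.8)s + 5.6·36.1 = 0.
That is s² + 12.68s + 202.2 = 0, so ω_n = 14.22 rad/s and ζ = 12.68/(2·14.22) = 0.4459.
%OS = 100·exp(−πζ/√(1−ζ²)) = 20.9%.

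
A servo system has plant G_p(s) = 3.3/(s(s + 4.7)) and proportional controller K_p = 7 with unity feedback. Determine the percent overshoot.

17.2%

From 1 + K_pG_p(s) = 0: s² + 4.7s + 23.1 = 0 ⇒ ω_n = 4.806, ζ = 0.4889.
%OS = 100·exp(−πζ/√(1−ζ²)) = 100·exp(−π·0.4889/√0.7609) = 17.2%.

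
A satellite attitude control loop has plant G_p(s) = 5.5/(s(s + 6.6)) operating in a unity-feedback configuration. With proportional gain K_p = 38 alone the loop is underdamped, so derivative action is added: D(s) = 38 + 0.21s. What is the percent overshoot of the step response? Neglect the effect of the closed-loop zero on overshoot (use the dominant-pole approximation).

Forward path: (38 + 0.21s)·5.5/(s(s+6.6)). The closed-loop characteristic equation is s² + (6.6 + 5.5·0.21)s + 5.5·38 = 0.
That is s² + 7.755s + 209 = 0, so ω_n = 14.46 rad/s and ζ = 7.755/(2·14.46) = 0.2682.
%OS = 100·exp(−πζ/√(1−ζ²)) = 41.7%.

41.7%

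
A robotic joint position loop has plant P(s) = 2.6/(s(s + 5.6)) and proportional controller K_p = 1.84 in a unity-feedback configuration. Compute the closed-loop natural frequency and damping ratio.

ω_n = 2.19 rad/s, ζ = 1.28

With unity feedback the closed-loop characteristic equation is s² + 5.6s + 1.84·2.6 = s² + 5.6s + 4.784 = 0.
So ω_n² = 4.784 ⇒ ω_n = 2.187 rad/s, and ζ = 5.6/(2ω_n) = 1.28.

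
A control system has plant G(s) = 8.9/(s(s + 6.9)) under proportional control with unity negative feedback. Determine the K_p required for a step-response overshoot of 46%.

From %OS = 100·exp(−πζ/√(1−ζ²)) = 46%, ζ = −ln(0.46)/√(π²+ln²(0.46)) = 0.24.
Characteristic equation s² + 6.9s + 8.9K_p = 0 gives ζ = 6.9/(2√(8.9K_p)).
Setting ζ = 0.24: √(8.9K_p) = 6.9/(2·0.24) = 14.38, so K_p = 206.7/8.9 = 23.2.

K_p = 23.2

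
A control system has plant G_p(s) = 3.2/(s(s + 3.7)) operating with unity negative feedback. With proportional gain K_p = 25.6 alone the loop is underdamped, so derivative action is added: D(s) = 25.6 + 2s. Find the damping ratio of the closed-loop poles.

ζ = 0.558

Forward path: (25.6 + 2s)·3.2/(s(s+3.7)). The closed-loop characteristic equation is s² + (3.7 + 3.2·2)s + 3.2·25.6 = 0.
That is s² + 10.1s + 81.92 = 0, so ω_n = 9.051 rad/s and ζ = 10.1/(2·9.051) = 0.558.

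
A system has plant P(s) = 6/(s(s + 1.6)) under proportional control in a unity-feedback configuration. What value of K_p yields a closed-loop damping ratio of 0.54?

Closed-loop characteristic equation: s² + 1.6s + K_p·6 = 0.
So ω_n = √(6K_p) and 2ζω_n = 1.6, giving ζ = 1.6/(2√(6K_p)).
Setting ζ = 0.54: √(6K_p) = 1.6/(2·0.54) = 1.481, so K_p = 2.195/6 = 0.366.

K_p = 0.366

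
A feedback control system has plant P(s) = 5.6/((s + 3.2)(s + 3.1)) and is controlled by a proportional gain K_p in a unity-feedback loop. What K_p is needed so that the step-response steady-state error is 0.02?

K_p = 86.8

Steady-state error for a unit step on this type-0 loop is 1/(1 + K_p·P(0)).
P(0) = 0.5645. Require 1/(1 + K_p·0.5645) = 0.02, so 1 + 0.5645·K_p = 50.
K_p = (50 − 1)/0.5645 = 86.8.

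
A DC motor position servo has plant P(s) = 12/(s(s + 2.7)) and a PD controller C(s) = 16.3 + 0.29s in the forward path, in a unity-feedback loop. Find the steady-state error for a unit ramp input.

The loop has one pole at the origin (type 1). Velocity error constant K_v = lim_{s→0} s·C(s)P(s) = 16.3·12/2.7 = 72.44.
Steady-state error to a unit ramp: e_ss = 1/K_v = 0.0138.

0.0138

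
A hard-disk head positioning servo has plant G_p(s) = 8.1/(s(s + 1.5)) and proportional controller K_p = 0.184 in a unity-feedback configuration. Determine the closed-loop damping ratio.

With unity feedback the closed-loop characteristic equation is s² + 1.5s + 0.184·8.1 = s² + 1.5s + 1.49 = 0.
So ω_n² = 1.49 ⇒ ω_n = 1.221 rad/s, and ζ = 1.5/(2ω_n) = 0.614.

ζ = 0.614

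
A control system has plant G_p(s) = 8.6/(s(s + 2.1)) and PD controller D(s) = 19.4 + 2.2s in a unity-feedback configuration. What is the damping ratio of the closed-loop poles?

ζ = 0.814

Forward path: (19.4 + 2.2s)·8.6/(s(s+2.1)). The closed-loop characteristic equation is s² + (2.1 + 8.6·2.2)s + 8.6·19.4 = 0.
That is s² + 21.02s + 166.8 = 0, so ω_n = 12.92 rad/s and ζ = 21.02/(2·12.92) = 0.8137.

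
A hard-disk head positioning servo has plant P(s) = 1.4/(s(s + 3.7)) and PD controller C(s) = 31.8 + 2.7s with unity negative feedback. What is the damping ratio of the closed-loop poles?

ζ = 0.561

Forward path: (31.8 + 2.7s)·1.4/(s(s+3.7)). The closed-loop characteristic equation is s² + (3.7 + 1.4·2.7)s + 1.4·31.8 = 0.
That is s² + 7.48s + 44.52 = 0, so ω_n = 6.672 rad/s and ζ = 7.48/(2·6.672) = 0.5605.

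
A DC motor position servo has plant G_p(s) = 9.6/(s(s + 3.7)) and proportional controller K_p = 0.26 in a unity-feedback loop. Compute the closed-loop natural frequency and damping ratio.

With unity feedback the closed-loop characteristic equation is s² + 3.7s + 0.26·9.6 = s² + 3.7s + 2.496 = 0.
So ω_n² = 2.496 ⇒ ω_n = 1.58 rad/s, and ζ = 3.7/(2ω_n) = 1.17.

ω_n = 1.58 rad/s, ζ = 1.17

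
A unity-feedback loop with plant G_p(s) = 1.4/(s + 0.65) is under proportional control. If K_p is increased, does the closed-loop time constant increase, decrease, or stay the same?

The closed-loop bandwidth 0.65+K_p·1.4 grows with K_p, so τ shrinks.

decrease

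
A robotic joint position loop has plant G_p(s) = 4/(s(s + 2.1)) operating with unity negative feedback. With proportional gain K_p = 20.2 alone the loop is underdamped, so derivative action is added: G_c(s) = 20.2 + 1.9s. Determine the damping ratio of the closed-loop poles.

Forward path: (20.2 + 1.9s)·4/(s(s+2.1)). The closed-loop characteristic equation is s² + (2.1 + 4·1.9)s + 4·20.2 = 0.
That is s² + 9.7s + 80.8 = 0, so ω_n = 8.989 rad/s and ζ = 9.7/(2·8.989) = 0.5396.

ζ = 0.54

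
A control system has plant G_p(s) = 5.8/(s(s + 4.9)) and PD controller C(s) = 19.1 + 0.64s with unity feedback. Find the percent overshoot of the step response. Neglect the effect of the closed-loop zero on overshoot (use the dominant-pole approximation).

Forward path: (19.1 + 0.64s)·5.8/(s(s+4.9)). The closed-loop characteristic equation is s² + (4.9 + 5.8·0.64)s + 5.8·19.1 = 0.
That is s² + 8.612s + 110.8 = 0, so ω_n = 10.53 rad/s and ζ = 8.612/(2·10.53) = 0.4091.
%OS = 100·exp(−πζ/√(1−ζ²)) = 24.5%.

24.5%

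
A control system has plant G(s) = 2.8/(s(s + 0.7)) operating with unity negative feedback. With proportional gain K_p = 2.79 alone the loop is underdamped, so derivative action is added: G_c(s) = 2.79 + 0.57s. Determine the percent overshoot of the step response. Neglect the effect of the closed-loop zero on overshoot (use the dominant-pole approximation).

Forward path: (2.79 + 0.57s)·2.8/(s(s+0.7)). The closed-loop characteristic equation is s² + (0.7 + 2.8·0.57)s + 2.8·2.79 = 0.
That is s² + 2.296s + 7.812 = 0, so ω_n = 2.795 rad/s and ζ = 2.296/(2·2.795) = 0.4107.
%OS = 100·exp(−πζ/√(1−ζ²)) = 24.3%.

24.3%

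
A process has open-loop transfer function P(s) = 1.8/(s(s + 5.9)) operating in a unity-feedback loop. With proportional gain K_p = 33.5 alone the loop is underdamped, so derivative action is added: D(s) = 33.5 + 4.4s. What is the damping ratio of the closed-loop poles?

ζ = 0.89

Forward path: (33.5 + 4.4s)·1.8/(s(s+5.9)). The closed-loop characteristic equation is s² + (5.9 + 1.8·4.4)s + 1.8·33.5 = 0.
That is s² + 13.82s + 60.3 = 0, so ω_n = 7.765 rad/s and ζ = 13.82/(2·7.765) = 0.8899.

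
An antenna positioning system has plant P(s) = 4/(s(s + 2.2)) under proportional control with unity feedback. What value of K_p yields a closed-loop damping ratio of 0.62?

Closed-loop characteristic equation: s² + 2.2s + K_p·4 = 0.
So ω_n = √(4K_p) and 2ζω_n = 2.2, giving ζ = 2.2/(2√(4K_p)).
Setting ζ = 0.62: √(4K_p) = 2.2/(2·0.62) = 1.774, so K_p = 3.148/4 = 0.787.

K_p = 0.787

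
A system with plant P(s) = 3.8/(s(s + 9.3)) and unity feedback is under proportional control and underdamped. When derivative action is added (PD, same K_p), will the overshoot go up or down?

decrease

The derivative term adds K·K_d to the s-coefficient of the characteristic equation, raising 2ζω_n while ω_n is unchanged; ζ increases, so overshoot decreases.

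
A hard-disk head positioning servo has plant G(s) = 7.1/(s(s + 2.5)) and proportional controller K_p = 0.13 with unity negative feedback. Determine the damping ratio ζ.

With unity feedback the closed-loop characteristic equation is s² + 2.5s + 0.13·7.1 = s² + 2.5s + 0.923 = 0.
So ω_n² = 0.923 ⇒ ω_n = 0.9607 rad/s, and ζ = 2.5/(2ω_n) = 1.3.

ζ = 1.3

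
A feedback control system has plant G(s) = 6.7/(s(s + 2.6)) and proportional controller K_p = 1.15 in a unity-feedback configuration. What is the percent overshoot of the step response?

The closed-loop denominator s² + 2.6s + 7.705 gives ω_n = √7.705 = 2.776 and ζ = 2.6/(2ω_n) = 0.4683.
%OS = 100·exp(−πζ/√(1−ζ²)) = 100·exp(−π·0.4683/√0.7807) = 18.9%.

18.9%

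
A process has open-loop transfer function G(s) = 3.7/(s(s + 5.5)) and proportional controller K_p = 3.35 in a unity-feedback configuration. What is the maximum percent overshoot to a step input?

The closed-loop denominator s² + 5.5s + 12.4 gives ω_n = √12.4 = 3.521 and ζ = 5.5/(2ω_n) = 0.7811.
%OS = 100·exp(−πζ/√(1−ζ²)) = 100·exp(−π·0.7811/√0.3899) = 1.96%.

1.96%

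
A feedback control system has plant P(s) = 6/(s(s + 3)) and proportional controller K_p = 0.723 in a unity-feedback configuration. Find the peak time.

From 1 + K_pP(s) = 0: s² + 3s + 4.338 = 0 ⇒ ω_n = 2.083, ζ = 0.7202.
Damped frequency ω_d = ω_n√(1−ζ²) = 1.445 rad/s, so peak time T_p = π/ω_d = 2.17 s.

T_p = 2.17 s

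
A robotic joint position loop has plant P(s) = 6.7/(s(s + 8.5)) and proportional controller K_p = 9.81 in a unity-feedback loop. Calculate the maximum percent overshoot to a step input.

14.5%

From 1 + K_pP(s) = 0: s² + 8.5s + 65.73 = 0 ⇒ ω_n = 8.107, ζ = 0.5242.
%OS = 100·exp(−πζ/√(1−ζ²)) = 100·exp(−π·0.5242/√0.7252) = 14.5%.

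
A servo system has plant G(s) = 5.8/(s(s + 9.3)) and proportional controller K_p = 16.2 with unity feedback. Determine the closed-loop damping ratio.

ζ = 0.48

With unity feedback the closed-loop characteristic equation is s² + 9.3s + 16.2·5.8 = s² + 9.3s + 93.96 = 0.
So ω_n² = 93.96 ⇒ ω_n = 9.693 rad/s, and ζ = 9.3/(2ω_n) = 0.48.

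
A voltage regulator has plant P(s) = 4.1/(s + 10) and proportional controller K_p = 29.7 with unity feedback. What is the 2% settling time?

T_s ≈ 0.0304 s

Closed-loop transfer function: T(s) = K_p·P(s)/(1 + K_p·P(s)) = 121.8/(s + 10 + 121.8) = 121.8/(s + 131.8).
Time constant τ = 1/131.8 = 0.007589 s, so the 2% settling time is about 4τ = 0.0304 s.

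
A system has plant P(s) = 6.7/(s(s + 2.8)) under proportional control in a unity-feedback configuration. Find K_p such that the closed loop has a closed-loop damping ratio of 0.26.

K_p = 4.33

Closed-loop characteristic equation: s² + 2.8s + K_p·6.7 = 0.
So ω_n = √(6.7K_p) and 2ζω_n = 2.8, giving ζ = 2.8/(2√(6.7K_p)).
Setting ζ = 0.26: √(6.7K_p) = 2.8/(2·0.26) = 5.385, so K_p = 28.99/6.7 = 4.33.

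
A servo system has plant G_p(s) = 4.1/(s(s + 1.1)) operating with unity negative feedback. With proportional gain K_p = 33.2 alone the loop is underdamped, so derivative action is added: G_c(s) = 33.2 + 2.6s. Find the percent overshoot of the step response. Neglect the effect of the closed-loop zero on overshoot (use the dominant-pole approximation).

16%

Forward path: (33.2 + 2.6s)·4.1/(s(s+1.1)). The closed-loop characteristic equation is s² + (1.1 + 4.1·2.6)s + 4.1·33.2 = 0.
That is s² + 11.76s + 136.1 = 0, so ω_n = 11.67 rad/s and ζ = 11.76/(2·11.67) = 0.504.
%OS = 100·exp(−πζ/√(1−ζ²)) = 16%.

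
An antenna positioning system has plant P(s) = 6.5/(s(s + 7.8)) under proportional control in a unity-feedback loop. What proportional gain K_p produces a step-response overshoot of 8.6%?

From %OS = 100·exp(−πζ/√(1−ζ²)) = 8.6%, ζ = −ln(0.086)/√(π²+ln²(0.086)) = 0.6155.
Characteristic equation s² + 7.8s + 6.5K_p = 0 gives ζ = 7.8/(2√(6.5K_p)).
Setting ζ = 0.6155: √(6.5K_p) = 7.8/(2·0.6155) = 6.336, so K_p = 40.15/6.5 = 6.18.

K_p = 6.18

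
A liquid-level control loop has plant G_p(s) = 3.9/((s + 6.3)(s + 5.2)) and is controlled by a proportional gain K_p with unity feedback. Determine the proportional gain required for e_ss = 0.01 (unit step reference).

K_p = 832

For a type-0 loop with proportional control, e_ss = 1/(1 + K_p·G_p(0)).
G_p(0) = 0.119. Require 1/(1 + K_p·0.119) = 0.01, so 1 + 0.119·K_p = 100.
K_p = (100 − 1)/0.119 = 832.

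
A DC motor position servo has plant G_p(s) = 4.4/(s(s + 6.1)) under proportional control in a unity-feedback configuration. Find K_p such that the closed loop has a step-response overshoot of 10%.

K_p = 6.05

From %OS = 100·exp(−πζ/√(1−ζ²)) = 10%, ζ = −ln(0.1)/√(π²+ln²(0.1)) = 0.5912.
Characteristic equation s² + 6.1s + 4.4K_p = 0 gives ζ = 6.1/(2√(4.4K_p)).
Setting ζ = 0.5912: √(4.4K_p) = 6.1/(2·0.5912) = 5.159, so K_p = 26.62/4.4 = 6.05.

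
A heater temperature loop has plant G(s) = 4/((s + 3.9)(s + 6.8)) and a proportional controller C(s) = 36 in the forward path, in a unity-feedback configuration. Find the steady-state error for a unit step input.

The loop is type 0. Static position error constant K_pos = C(0)·G(0) = 36·0.1508 = 5.43.
Steady-state error to a unit step: e_ss = 1/(1+K_pos) = 1/6.43 = 0.156.

0.156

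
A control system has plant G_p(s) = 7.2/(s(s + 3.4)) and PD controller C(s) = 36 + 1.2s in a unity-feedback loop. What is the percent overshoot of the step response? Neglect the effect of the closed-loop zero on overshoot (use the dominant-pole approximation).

28.2%

Forward path: (36 + 1.2s)·7.2/(s(s+3.4)). The closed-loop characteristic equation is s² + (3.4 + 7.2·1.2)s + 7.2·36 = 0.
That is s² + 12.04s + 259.2 = 0, so ω_n = 16.1 rad/s and ζ = 12.04/(2·16.1) = 0.3739.
%OS = 100·exp(−πζ/√(1−ζ²)) = 28.2%.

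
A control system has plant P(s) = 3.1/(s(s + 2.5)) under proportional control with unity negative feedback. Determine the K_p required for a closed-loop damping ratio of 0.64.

Closed-loop characteristic equation: s² + 2.5s + K_p·3.1 = 0.
So ω_n = √(3.1K_p) and 2ζω_n = 2.5, giving ζ = 2.5/(2√(3.1K_p)).
Setting ζ = 0.64: √(3.1K_p) = 2.5/(2·0.64) = 1.953, so K_p = 3.815/3.1 = 1.23.

K_p = 1.23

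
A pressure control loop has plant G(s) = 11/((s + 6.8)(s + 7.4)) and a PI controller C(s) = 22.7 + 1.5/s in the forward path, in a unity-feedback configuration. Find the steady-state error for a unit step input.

The open loop C(s)G(s) has a pole at the origin (type 1), so the static position error constant is infinite and e_ss = 1/(1+∞) = 0.

0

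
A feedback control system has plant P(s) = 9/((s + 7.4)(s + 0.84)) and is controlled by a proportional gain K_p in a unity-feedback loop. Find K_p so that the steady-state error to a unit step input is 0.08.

Steady-state error for a unit step on this type-0 loop is 1/(1 + K_p·P(0)).
P(0) = 1.448. Require 1/(1 + K_p·1.448) = 0.08, so 1 + 1.448·K_p = 12.5.
K_p = (12.5 − 1)/1.448 = 7.94.

K_p = 7.94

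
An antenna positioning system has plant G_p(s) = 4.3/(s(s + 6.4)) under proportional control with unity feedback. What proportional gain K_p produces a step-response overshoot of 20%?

From %OS = 100·exp(−πζ/√(1−ζ²)) = 20%, ζ = −ln(0.2)/√(π²+ln²(0.2)) = 0.4559.
Characteristic equation s² + 6.4s + 4.3K_p = 0 gives ζ = 6.4/(2√(4.3K_p)).
Setting ζ = 0.4559: √(4.3K_p) = 6.4/(2·0.4559) = 7.018, so K_p = 49.26/4.3 = 11.5.

K_p = 11.5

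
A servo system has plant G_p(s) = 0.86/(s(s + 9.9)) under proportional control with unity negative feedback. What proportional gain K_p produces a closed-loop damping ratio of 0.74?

K_p = 52

Closed-loop characteristic equation: s² + 9.9s + K_p·0.86 = 0.
So ω_n = √(0.86K_p) and 2ζω_n = 9.9, giving ζ = 9.9/(2√(0.86K_p)).
Setting ζ = 0.74: √(0.86K_p) = 9.9/(2·0.74) = 6.689, so K_p = 44.75/0.86 = 52.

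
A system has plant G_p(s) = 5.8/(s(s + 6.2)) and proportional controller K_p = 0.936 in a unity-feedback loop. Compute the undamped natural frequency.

ω_n = 2.33 rad/s

1 + K_p·G_p(s) = 0 gives s² + 6.2s + 5.429 = 0.
So ω_n² = 5.429 ⇒ ω_n = 2.33 rad/s, and ζ = 6.2/(2ω_n) = 1.33.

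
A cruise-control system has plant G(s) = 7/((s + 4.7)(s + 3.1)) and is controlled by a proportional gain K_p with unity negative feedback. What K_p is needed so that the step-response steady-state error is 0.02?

K_p = 102

The loop is type 0, so e_ss(step) = 1/(1 + K_pos) with K_pos = K_p·G(0).
G(0) = 0.4804. Require 1/(1 + K_p·0.4804) = 0.02, so 1 + 0.4804·K_p = 50.
K_p = (50 − 1)/0.4804 = 102.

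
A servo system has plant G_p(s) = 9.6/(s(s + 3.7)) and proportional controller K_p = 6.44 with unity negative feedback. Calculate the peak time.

Closed-loop characteristic equation: s² + 3.7s + 61.82 = 0, so ω_n = 7.863 rad/s and ζ = 3.7/(2·7.863) = 0.2353.
Damped frequency ω_d = ω_n√(1−ζ²) = 7.642 rad/s, so peak time T_p = π/ω_d = 0.411 s.

T_p = 0.411 s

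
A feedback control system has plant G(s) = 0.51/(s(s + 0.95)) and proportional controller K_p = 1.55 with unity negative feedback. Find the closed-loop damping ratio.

ζ = 0.534

1 + K_p·G(s) = 0 gives s² + 0.95s + 0.7905 = 0.
Matching s² + 2ζω_n s + ω_n²: ω_n = √0.7905 = 0.8891 rad/s and 2ζω_n = 0.95, so ζ = 0.95/(2·0.8891) = 0.534.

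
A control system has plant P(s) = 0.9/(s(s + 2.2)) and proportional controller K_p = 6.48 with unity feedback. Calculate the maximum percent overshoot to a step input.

From 1 + K_pP(s) = 0: s² + 2.2s + 5.832 = 0 ⇒ ω_n = 2.415, ζ = 0.4555.
%OS = 100·exp(−πζ/√(1−ζ²)) = 100·exp(−π·0.4555/√0.7925) = 20%.

20%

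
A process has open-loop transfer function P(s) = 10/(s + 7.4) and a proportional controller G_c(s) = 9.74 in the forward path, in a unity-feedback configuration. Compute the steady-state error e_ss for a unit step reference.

0.0706

The loop is type 0. Static position error constant K_pos = G_c(0)·P(0) = 9.74·1.351 = 13.16.
Steady-state error to a unit step: e_ss = 1/(1+K_pos) = 1/14.16 = 0.0706.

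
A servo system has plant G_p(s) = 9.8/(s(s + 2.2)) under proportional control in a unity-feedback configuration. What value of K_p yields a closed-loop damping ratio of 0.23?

K_p = 2.33

Closed-loop characteristic equation: s² + 2.2s + K_p·9.8 = 0.
So ω_n = √(9.8K_p) and 2ζω_n = 2.2, giving ζ = 2.2/(2√(9.8K_p)).
Setting ζ = 0.23: √(9.8K_p) = 2.2/(2·0.23) = 4.783, so K_p = 22.87/9.8 = 2.33.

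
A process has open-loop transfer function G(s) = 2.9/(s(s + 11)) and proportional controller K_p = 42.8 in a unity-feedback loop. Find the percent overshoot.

Closed-loop characteristic equation: s² + 11s + 124.1 = 0, so ω_n = 11.14 rad/s and ζ = 11/(2·11.14) = 0.4937.
%OS = 100·exp(−πζ/√(1−ζ²)) = 100·exp(−π·0.4937/√0.7563) = 16.8%.

16.8%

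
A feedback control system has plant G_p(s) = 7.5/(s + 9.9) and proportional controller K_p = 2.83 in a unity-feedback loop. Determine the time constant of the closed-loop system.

τ = 0.0321 s

Closed-loop transfer function: T(s) = K_p·G_p(s)/(1 + K_p·G_p(s)) = 21.23/(s + 9.9 + 21.23) = 21.23/(s + 31.12).
Time constant τ = 1/31.12 = 0.0321 s.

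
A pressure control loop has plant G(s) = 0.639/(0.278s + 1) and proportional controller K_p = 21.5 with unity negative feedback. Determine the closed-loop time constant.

τ = 0.0189 s

Closed loop: T(s) = K_p·G/(1+K_p·G) = 13.74/(0.278s + 1 + 13.74), with pole at s = −(1 + 13.74)/0.278 = −53.02.
Closed-loop time constant τ = 1/53.02 = 0.0189 s.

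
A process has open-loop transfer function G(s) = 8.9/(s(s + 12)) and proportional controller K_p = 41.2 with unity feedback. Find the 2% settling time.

From 1 + K_pG(s) = 0: s² + 12s + 366.7 = 0 ⇒ ω_n = 19.15, ζ = 0.3133.
2% settling time T_s ≈ 4/(ζω_n) = 4/6 = 0.667 s.

T_s ≈ 0.667 s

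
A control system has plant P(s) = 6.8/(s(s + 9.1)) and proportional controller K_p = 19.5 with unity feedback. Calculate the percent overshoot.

25.9%

The closed-loop denominator s² + 9.1s + 132.6 gives ω_n = √132.6 = 11.52 and ζ = 9.1/(2ω_n) = 0.3951.
%OS = 100·exp(−πζ/√(1−ζ²)) = 100·exp(−π·0.3951/√0.8439) = 25.9%.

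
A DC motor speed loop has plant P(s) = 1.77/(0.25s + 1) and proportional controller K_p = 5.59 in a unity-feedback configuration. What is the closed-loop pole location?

s = -43.58

Closed loop: T(s) = K_p·P/(1+K_p·P) = 9.894/(0.25s + 1 + 9.894), with pole at s = −(1 + 9.894)/0.25 = −43.58.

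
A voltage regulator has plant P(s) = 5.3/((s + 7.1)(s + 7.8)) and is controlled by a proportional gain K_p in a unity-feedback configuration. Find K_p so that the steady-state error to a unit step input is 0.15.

For a type-0 loop with proportional control, e_ss = 1/(1 + K_p·P(0)).
P(0) = 0.0957. Require 1/(1 + K_p·0.0957) = 0.15, so 1 + 0.0957·K_p = 6.667.
K_p = (6.667 − 1)/0.0957 = 59.2.

K_p = 59.2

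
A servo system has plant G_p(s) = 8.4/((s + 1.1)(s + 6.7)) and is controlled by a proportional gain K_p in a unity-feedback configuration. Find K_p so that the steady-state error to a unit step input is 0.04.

K_p = 21.1

The loop is type 0, so e_ss(step) = 1/(1 + K_pos) with K_pos = K_p·G_p(0).
G_p(0) = 1.14. Require 1/(1 + K_p·1.14) = 0.04, so 1 + 1.14·K_p = 25.
K_p = (25 − 1)/1.14 = 21.1.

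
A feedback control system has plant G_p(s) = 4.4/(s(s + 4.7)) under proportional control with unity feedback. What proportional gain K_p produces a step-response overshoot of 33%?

K_p = 11.3

From %OS = 100·exp(−πζ/√(1−ζ²)) = 33%, ζ = −ln(0.33)/√(π²+ln²(0.33)) = 0.3328.
Characteristic equation s² + 4.7s + 4.4K_p = 0 gives ζ = 4.7/(2√(4.4K_p)).
Setting ζ = 0.3328: √(4.4K_p) = 4.7/(2·0.3328) = 7.062, so K_p = 49.87/4.4 = 11.3.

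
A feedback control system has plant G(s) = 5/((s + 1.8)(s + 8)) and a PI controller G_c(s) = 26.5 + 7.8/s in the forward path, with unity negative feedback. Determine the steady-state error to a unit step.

The open loop G_c(s)G(s) has a pole at the origin (type 1), so the static position error constant is infinite and e_ss = 1/(1+∞) = 0.

0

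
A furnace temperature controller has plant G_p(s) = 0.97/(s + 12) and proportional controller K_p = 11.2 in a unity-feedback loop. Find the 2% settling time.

Closed-loop transfer function: T(s) = K_p·G_p(s)/(1 + K_p·G_p(s)) = 10.86/(s + 12 + 10.86) = 10.86/(s + 22.86).
Time constant τ = 1/22.86 = 0.04374 s, so the 2% settling time is about 4τ = 0.175 s.

T_s ≈ 0.175 s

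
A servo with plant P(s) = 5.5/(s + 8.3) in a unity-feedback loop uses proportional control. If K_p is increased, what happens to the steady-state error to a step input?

decrease

e_ss = 1/(1 + K_p·P(0)); a larger K_p raises the denominator, so e_ss decreases.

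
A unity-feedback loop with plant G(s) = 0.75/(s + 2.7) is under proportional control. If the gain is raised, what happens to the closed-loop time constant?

decrease

Closed-loop pole is at s = −(2.7+K_p·0.75); larger K_p moves it further left, so τ = 1/(2.7+K_p·0.75) decreases.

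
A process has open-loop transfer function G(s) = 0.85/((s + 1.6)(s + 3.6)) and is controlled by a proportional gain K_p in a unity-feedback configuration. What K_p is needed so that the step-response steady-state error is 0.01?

K_p = 671

The loop is type 0, so e_ss(step) = 1/(1 + K_pos) with K_pos = K_p·G(0).
G(0) = 0.1476. Require 1/(1 + K_p·0.1476) = 0.01, so 1 + 0.1476·K_p = 100.
K_p = (100 − 1)/0.1476 = 671.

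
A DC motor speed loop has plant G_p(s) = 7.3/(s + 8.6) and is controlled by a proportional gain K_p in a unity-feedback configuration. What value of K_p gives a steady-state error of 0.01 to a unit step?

K_p = 117

Steady-state error for a unit step on this type-0 loop is 1/(1 + K_p·G_p(0)).
G_p(0) = 0.8488. Require 1/(1 + K_p·0.8488) = 0.01, so 1 + 0.8488·K_p = 100.
K_p = (100 − 1)/0.8488 = 117.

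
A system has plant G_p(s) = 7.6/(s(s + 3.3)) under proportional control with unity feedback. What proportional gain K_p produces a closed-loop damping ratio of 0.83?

K_p = 0.52

Closed-loop characteristic equation: s² + 3.3s + K_p·7.6 = 0.
So ω_n = √(7.6K_p) and 2ζω_n = 3.3, giving ζ = 3.3/(2√(7.6K_p)).
Setting ζ = 0.83: √(7.6K_p) = 3.3/(2·0.83) = 1.988, so K_p = 3.952/7.6 = 0.52.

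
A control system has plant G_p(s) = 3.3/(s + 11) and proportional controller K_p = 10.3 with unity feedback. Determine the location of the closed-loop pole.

Closed-loop transfer function: T(s) = K_p·G_p(s)/(1 + K_p·G_p(s)) = 33.99/(s + 11 + 33.99) = 33.99/(s + 44.99).
The closed-loop pole is at s = −44.99.

s = -44.99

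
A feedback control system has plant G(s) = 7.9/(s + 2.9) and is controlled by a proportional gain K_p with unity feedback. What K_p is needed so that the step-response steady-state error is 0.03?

K_p = 11.9

The loop is type 0, so e_ss(step) = 1/(1 + K_pos) with K_pos = K_p·G(0).
G(0) = 2.724. Require 1/(1 + K_p·2.724) = 0.03, so 1 + 2.724·K_p = 33.33.
K_p = (33.33 − 1)/2.724 = 11.9.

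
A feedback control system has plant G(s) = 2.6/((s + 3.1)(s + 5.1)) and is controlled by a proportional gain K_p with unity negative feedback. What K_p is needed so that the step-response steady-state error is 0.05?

K_p = 116

Steady-state error for a unit step on this type-0 loop is 1/(1 + K_p·G(0)).
G(0) = 0.1645. Require 1/(1 + K_p·0.1645) = 0.05, so 1 + 0.1645·K_p = 20.
K_p = (20 − 1)/0.1645 = 116.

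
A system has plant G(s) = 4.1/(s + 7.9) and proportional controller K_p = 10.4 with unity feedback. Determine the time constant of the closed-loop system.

Closed-loop transfer function: T(s) = K_p·G(s)/(1 + K_p·G(s)) = 42.64/(s + 7.9 + 42.64) = 42.64/(s + 50.54).
Time constant τ = 1/50.54 = 0.0198 s.

τ = 0.0198 s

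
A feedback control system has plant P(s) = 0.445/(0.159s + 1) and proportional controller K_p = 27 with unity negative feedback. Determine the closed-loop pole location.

s = -81.86

Closed loop: T(s) = K_p·P/(1+K_p·P) = 12.02/(0.159s + 1 + 12.02), with pole at s = −(1 + 12.02)/0.159 = −81.86.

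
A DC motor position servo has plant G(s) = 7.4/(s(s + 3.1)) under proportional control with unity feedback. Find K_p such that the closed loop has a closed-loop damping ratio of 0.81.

K_p = 0.495

Closed-loop characteristic equation: s² + 3.1s + K_p·7.4 = 0.
So ω_n = √(7.4K_p) and 2ζω_n = 3.1, giving ζ = 3.1/(2√(7.4K_p)).
Setting ζ = 0.81: √(7.4K_p) = 3.1/(2·0.81) = 1.914, so K_p = 3.662/7.4 = 0.495.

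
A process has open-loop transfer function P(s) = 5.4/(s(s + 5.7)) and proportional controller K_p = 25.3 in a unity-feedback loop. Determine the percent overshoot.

The closed-loop denominator s² + 5.7s + 136.6 gives ω_n = √136.6 = 11.69 and ζ = 5.7/(2ω_n) = 0.2438.
%OS = 100·exp(−πζ/√(1−ζ²)) = 100·exp(−π·0.2438/√0.9405) = 45.4%.

45.4%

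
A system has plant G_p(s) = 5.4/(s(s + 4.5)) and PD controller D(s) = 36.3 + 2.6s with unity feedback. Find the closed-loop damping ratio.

Forward path: (36.3 + 2.6s)·5.4/(s(s+4.5)). The closed-loop characteristic equation is s² + (4.5 + 5.4·2.6)s + 5.4·36.3 = 0.
That is s² + 18.54s + 196 = 0, so ω_n = 14 rad/s and ζ = 18.54/(2·14) = 0.6621.

ζ = 0.662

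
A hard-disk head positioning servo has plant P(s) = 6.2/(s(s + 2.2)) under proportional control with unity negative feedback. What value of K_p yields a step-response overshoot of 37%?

From %OS = 100·exp(−πζ/√(1−ζ²)) = 37%, ζ = −ln(0.37)/√(π²+ln²(0.37)) = 0.3017.
Characteristic equation s² + 2.2s + 6.2K_p = 0 gives ζ = 2.2/(2√(6.2K_p)).
Setting ζ = 0.3017: √(6.2K_p) = 2.2/(2·0.3017) = 3.646, so K_p = 13.29/6.2 = 2.14.

K_p = 2.14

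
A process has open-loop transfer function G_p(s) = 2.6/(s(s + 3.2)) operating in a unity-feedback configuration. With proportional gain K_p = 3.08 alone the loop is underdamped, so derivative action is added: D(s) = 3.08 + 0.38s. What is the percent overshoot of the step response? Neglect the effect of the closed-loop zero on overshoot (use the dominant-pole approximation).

3.16%

Forward path: (3.08 + 0.38s)·2.6/(s(s+3.2)). The closed-loop characteristic equation is s² + (3.2 + 2.6·0.38)s + 2.6·3.08 = 0.
That is s² + 4.188s + 8.008 = 0, so ω_n = 2.83 rad/s and ζ = 4.188/(2·2.83) = 0.74.
%OS = 100·exp(−πζ/√(1−ζ²)) = 3.16%.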